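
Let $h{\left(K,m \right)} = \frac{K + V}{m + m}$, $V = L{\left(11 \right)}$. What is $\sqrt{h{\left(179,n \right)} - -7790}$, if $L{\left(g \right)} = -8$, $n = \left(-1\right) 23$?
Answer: $\frac{\sqrt{16475774}}{46} \approx 88.24$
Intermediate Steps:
$n = -23$
$V = -8$
$h{\left(K,m \right)} = \frac{-8 + K}{2 m}$ ($h{\left(K,m \right)} = \frac{K - 8}{m + m} = \frac{-8 + K}{2 m}$)
$\sqrt{h{\left(179,n \right)} - -7790} = \sqrt{\frac{-8 + 179}{2 \left(-23\right)} - -7790} = \sqrt{\frac{1}{2} \left(- \frac{1}{23}\right) 171 + 7790} = \sqrt{- \frac{171}{46} + 7790} = \sqrt{\frac{358169}{46}} = \frac{\sqrt{16475774}}{46}$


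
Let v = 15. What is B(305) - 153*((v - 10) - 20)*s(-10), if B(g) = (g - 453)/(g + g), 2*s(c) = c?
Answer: -3499949/305 ≈ -11475.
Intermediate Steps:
s(c) = c/2
B(g) = (-453 + g)/(2*g) (B(g) = (-453 + g)/((2*g)) = (-453 + g)*(1/(2*g)) = (-453 + g)/(2*g))
B(305) - 153*((v - 10) - 20)*s(-10) = (1/2)*(-453 + 305)/305 - 153*((15 - 10) - 20)*(1/2)*(-10) = (1/2)*(1/305)*(-148) - 153*(5 - 20)*(-5) = -74/305 - 153*(-15)*(-5) = -74/305 - (-2295)*(-5) = -74/305 - 1*11475 = -74/305 - 11475 = -3499949/305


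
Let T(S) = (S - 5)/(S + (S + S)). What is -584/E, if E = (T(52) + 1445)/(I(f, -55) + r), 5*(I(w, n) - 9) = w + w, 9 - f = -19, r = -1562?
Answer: 702320736/1127335 ≈ 622.99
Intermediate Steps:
f = 28 (f = 9 - 1*(-19) = 9 + 19 = 28)
I(w, n) = 9 + 2*w/5 (I(w, n) = 9 + (w + w)/5 = 9 + (2*w)/5 = 9 + 2*w/5)
T(S) = (-5 + S)/(3*S) (T(S) = (-5 + S)/(S + 2*S) = (-5 + S)/((3*S)) = (-5 + S)*(1/(3*S)) = (-5 + S)/(3*S))
E = -1127335/1202604 (E = ((⅓)*(-5 + 52)/52 + 1445)/((9 + (⅖)*28) - 1562) = ((⅓)*(1/52)*47 + 1445)/((9 + 56/5) - 1562) = (47/156 + 1445)/(101/5 - 1562) = 225467/(156*(-7709/5)) = (225467/156)*(-5/7709) = -1127335/1202604 ≈ -0.93741)
-584/E = -584/(-1127335/1202604) = -584*(-1202604/1127335) = 702320736/1127335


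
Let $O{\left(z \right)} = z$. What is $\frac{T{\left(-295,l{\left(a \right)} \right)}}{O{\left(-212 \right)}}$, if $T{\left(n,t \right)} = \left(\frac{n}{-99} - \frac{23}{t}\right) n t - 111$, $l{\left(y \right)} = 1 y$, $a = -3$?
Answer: $- \frac{307267}{6996} \approx -43.92$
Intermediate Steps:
$l{\left(y \right)} = y$
$T{\left(n,t \right)} = -111 + n t \left(- \frac{23}{t} - \frac{n}{99}\right)$ ($T{\left(n,t \right)} = \left(n \left(- \frac{1}{99}\right) - \frac{23}{t}\right) n t - 111 = \left(- \frac{n}{99} - \frac{23}{t}\right) n t - 111 = \left(- \frac{23}{t} - \frac{n}{99}\right) n t - 111 = n \left(- \frac{23}{t} - \frac{n}{99}\right) t - 111 = n t \left(- \frac{23}{t} - \frac{n}{99}\right) - 111 = -111 + n t \left(- \frac{23}{t} - \frac{n}{99}\right)$)
$\frac{T{\left(-295,l{\left(a \right)} \right)}}{O{\left(-212 \right)}} = \frac{-111 - -6785 - - \frac{\left(-295\right)^{2}}{33}}{-212} = \left(-111 + 6785 - \left(- \frac{1}{33}\right) 87025\right) \left(- \frac{1}{212}\right) = \left(-111 + 6785 + \frac{87025}{33}\right) \left(- \frac{1}{212}\right) = \frac{307267}{33} \left(- \frac{1}{212}\right) = - \frac{307267}{6996}$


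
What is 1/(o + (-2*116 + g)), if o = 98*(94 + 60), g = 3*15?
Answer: 1/14905 ≈ 6.7092e-5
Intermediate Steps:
g = 45
o = 15092 (o = 98*154 = 15092)
1/(o + (-2*116 + g)) = 1/(15092 + (-2*116 + 45)) = 1/(15092 + (-232 + 45)) = 1/(15092 - 187) = 1/14905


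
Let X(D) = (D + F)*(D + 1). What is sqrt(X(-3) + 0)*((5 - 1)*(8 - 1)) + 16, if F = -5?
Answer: 128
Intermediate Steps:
X(D) = (1 + D)*(-5 + D) (X(D) = (D - 5)*(D + 1) = (-5 + D)*(1 + D) = (1 + D)*(-5 + D))
sqrt(X(-3) + 0)*((5 - 1)*(8 - 1)) + 16 = sqrt((-5 + (-3)**2 - 4*(-3)) + 0)*((5 - 1)*(8 - 1)) + 16 = sqrt((-5 + 9 + 12) + 0)*(4*7) + 16 = sqrt(16 + 0)*28 + 16 = sqrt(16)*28 + 16 = 4*28 + 16 = 112 + 16 = 128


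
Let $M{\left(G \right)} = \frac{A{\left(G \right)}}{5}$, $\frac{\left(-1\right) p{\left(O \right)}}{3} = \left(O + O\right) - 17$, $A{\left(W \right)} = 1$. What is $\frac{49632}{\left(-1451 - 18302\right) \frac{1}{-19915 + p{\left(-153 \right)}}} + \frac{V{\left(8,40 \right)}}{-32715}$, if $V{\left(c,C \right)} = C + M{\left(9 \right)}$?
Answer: $\frac{51271375897349}{1077032325} \approx 47604.0$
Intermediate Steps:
$p{\left(O \right)} = 51 - 6 O$ ($p{\left(O \right)} = - 3 \left(\left(O + O\right) - 17\right) = - 3 \left(2 O - 17\right) = - 3 \left(-17 + 2 O\right) = 51 - 6 O$)
$M{\left(G \right)} = \frac{1}{5}$ ($M{\left(G \right)} = 1 \cdot \frac{1}{5} = \frac{1}{5}$)
$V{\left(c,C \right)} = \frac{1}{5} + C$ ($V{\left(c,C \right)} = C + \frac{1}{5} = \frac{1}{5} + C$)
$\frac{49632}{\left(-1451 - 18302\right) \frac{1}{-19915 + p{\left(-153 \right)}}} + \frac{V{\left(8,40 \right)}}{-32715} = \frac{49632}{\left(-1451 - 18302\right) \frac{1}{-19915 + \left(51 - -918\right)}} + \frac{\frac{1}{5} + 40}{-32715} = \frac{49632}{\left(-19753\right) \frac{1}{-19915 + \left(51 + 918\right)}} + \frac{201}{5} \left(- \frac{1}{32715}\right) = \frac{49632}{\left(-19753\right) \frac{1}{-19915 + 969}} - \frac{67}{54525} = \frac{49632}{\left(-19753\right) \frac{1}{-18946}} - \frac{67}{54525} = \frac{49632}{\left(-19753\right) \left(- \frac{1}{18946}\right)} - \frac{67}{54525} = \frac{49632}{\frac{19753}{18946}} - \frac{67}{54525} = 49632 \cdot \frac{18946}{19753} - \frac{67}{54525} = \frac{940327872}{19753} - \frac{67}{54525} = \frac{51271375897349}{1077032325}$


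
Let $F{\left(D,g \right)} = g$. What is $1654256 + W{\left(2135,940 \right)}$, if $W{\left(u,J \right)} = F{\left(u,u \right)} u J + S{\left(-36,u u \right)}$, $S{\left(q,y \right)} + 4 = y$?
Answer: $4290943977$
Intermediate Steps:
$S{\left(q,y \right)} = -4 + y$
$W{\left(u,J \right)} = -4 + u^{2} + J u^{2}$ ($W{\left(u,J \right)} = u u J + \left(-4 + u u\right) = u^{2} J + \left(-4 + u^{2}\right) = J u^{2} + \left(-4 + u^{2}\right) = -4 + u^{2} + J u^{2}$)
$1654256 + W{\left(2135,940 \right)} = 1654256 + \left(-4 + 2135^{2} + 940 \cdot 2135^{2}\right) = 1654256 + \left(-4 + 4558225 + 940 \cdot 4558225\right) = 1654256 + \left(-4 + 4558225 + 4284731500\right) = 1654256 + 4289289721 = 4290943977$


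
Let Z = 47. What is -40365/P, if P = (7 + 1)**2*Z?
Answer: -40365/3008 ≈ -13.419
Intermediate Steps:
P = 3008 (P = (7 + 1)**2*47 = 8**2*47 = 64*47 = 3008)
-40365/P = -40365/3008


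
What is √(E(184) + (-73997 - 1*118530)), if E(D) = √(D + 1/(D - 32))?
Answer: √(-278008988 + 19*√1062822)/38 ≈ 438.76*I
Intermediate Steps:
E(D) = √(D + 1/(-32 + D))
√(E(184) + (-73997 - 1*118530)) = √(√((1 + 184*(-32 + 184))/(-32 + 184)) + (-73997 - 1*118530)) = √(√((1 + 184*152)/152) + (-73997 - 118530)) = √(√((1 + 27968)/152) - 192527) = √(√((1/152)*27969) - 192527) = √(√(27969/152) - 192527) = √(√1062822/76 - 192527) = √(-192527 + √1062822/76)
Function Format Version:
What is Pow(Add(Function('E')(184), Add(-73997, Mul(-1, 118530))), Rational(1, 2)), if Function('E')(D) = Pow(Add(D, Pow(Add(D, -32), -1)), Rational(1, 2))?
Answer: Mul(Rational(1, 38), Pow(Add(-278008988, Mul(19, Pow(1062822, Rational(1, 2)))), Rational(1, 2))) ≈ Mul(438.76, I)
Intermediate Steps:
Function('E')(D) = Pow(Add(D, Pow(Add(-32, D), -1)), Rational(1, 2))
Pow(Add(Function('E')(184), Add(-73997, Mul(-1, 118530))), Rational(1, 2)) = Pow(Add(Pow(Mul(Pow(Add(-32, 184), -1), Add(1, Mul(184, Add(-32, 184)))), Rational(1, 2)), Add(-73997, Mul(-1, 118530))), Rational(1, 2)) = Pow(Add(Pow(Mul(Pow(152, -1), Add(1, Mul(184, 152))), Rational(1, 2)), Add(-73997, -118530)), Rational(1, 2)) = Pow(Add(Pow(Mul(Rational(1, 152), Add(1, 27968)), Rational(1, 2)), -192527), Rational(1, 2)) = Pow(Add(Pow(Mul(Rational(1, 152), 27969), Rational(1, 2)), -192527), Rational(1, 2)) = Pow(Add(Pow(Rational(27969, 152), Rational(1, 2)), -192527), Rational(1, 2)) = Pow(Add(Mul(Rational(1, 76), Pow(1062822, Rational(1, 2))), -192527), Rational(1, 2)) = Pow(Add(-192527, Mul(Rational(1, 76), Pow(1062822, Rational(1, 2)))), Rational(1, 2))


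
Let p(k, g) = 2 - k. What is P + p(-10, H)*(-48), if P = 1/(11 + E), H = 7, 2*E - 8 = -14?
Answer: -4607/8 ≈ -575.88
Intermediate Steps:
E = -3 (E = 4 + (1/2)*(-14) = 4 - 7 = -3)
P = 1/8 (P = 1/(11 - 3) = 1/8 ≈ 0.12500)
P + p(-10, H)*(-48) = 1/8 + (2 - 1*(-10))*(-48) = 1/8 + (2 + 10)*(-48) = 1/8 + 12*(-48) = 1/8 - 576 = -4607/8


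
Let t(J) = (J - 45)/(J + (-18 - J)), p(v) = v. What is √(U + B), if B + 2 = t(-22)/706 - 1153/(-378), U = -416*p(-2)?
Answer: √1648027507245/44478 ≈ 28.863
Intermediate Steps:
t(J) = 5/2 - J/18 (t(J) = (-45 + J)/(-18) = (-45 + J)*(-1/18) = 5/2 - J/18)
U = 832 (U = -416*(-2) = 832)
B = 281689/266868 (B = -2 + ((5/2 - 1/18*(-22))/706 - 1153/(-378)) = -2 + ((5/2 + 11/9)*(1/706) - 1153*(-1/378)) = -2 + ((67/18)*(1/706) + 1153/378) = -2 + (67/12708 + 1153/378) = -2 + 815425/266868 = 281689/266868 ≈ 1.0555)
√(U + B) = √(832 + 281689/266868) = √(222315865/266868) = √1648027507245/44478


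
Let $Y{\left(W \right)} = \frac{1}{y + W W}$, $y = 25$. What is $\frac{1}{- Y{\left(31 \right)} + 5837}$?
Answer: $\frac{986}{5755281} \approx 0.00017132$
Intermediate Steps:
$Y{\left(W \right)} = \frac{1}{25 + W^{2}}$ ($Y{\left(W \right)} = \frac{1}{25 + W W} = \frac{1}{25 + W^{2}}$)
$\frac{1}{- Y{\left(31 \right)} + 5837} = \frac{1}{- \frac{1}{25 + 31^{2}} + 5837} = \frac{1}{- \frac{1}{25 + 961} + 5837} = \frac{1}{- \frac{1}{986} + 5837} = \frac{1}{\frac{5755281}{986}} = \frac{986}{5755281}$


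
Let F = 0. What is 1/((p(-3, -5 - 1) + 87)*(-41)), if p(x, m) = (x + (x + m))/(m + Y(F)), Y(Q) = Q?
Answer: -1/3649 ≈ -0.00027405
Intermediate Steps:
p(x, m) = (m + 2*x)/m (p(x, m) = (x + (x + m))/(m + 0) = (x + (m + x))/m = (m + 2*x)/m)
1/((p(-3, -5 - 1) + 87)*(-41)) = 1/((((-5 - 1) + 2*(-3))/(-5 - 1) + 87)*(-41)) = 1/(((-6 - 6)/(-6) + 87)*(-41)) = 1/((-1/6*(-12) + 87)*(-41)) = 1/((2 + 87)*(-41)) = 1/(89*(-41)) = 1/(-3649) = -1/3649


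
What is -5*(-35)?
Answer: 175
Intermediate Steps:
-5*(-35) = -1*(-175) = 175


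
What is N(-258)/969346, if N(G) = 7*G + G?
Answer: -1032/484673 ≈ -0.0021293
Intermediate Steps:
N(G) = 8*G
N(-258)/969346 = (8*(-258))/969346 = -2064*1/969346 = -1032/484673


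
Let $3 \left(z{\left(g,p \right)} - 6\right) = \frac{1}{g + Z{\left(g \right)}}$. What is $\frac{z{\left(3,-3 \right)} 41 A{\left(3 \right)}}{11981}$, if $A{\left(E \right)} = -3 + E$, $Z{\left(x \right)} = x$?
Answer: $0$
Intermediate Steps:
$z{\left(g,p \right)} = 6 + \frac{1}{6 g}$ ($z{\left(g,p \right)} = 6 + \frac{1}{3 \left(g + g\right)} = 6 + \frac{1}{3 \cdot 2 g} = 6 + \frac{\frac{1}{2} \frac{1}{g}}{3} = 6 + \frac{1}{6 g}$)
$\frac{z{\left(3,-3 \right)} 41 A{\left(3 \right)}}{11981} = \frac{\left(6 + \frac{1}{6 \cdot 3}\right) 41 \left(-3 + 3\right)}{11981} = \left(6 + \frac{1}{6} \cdot \frac{1}{3}\right) 41 \cdot 0 \cdot \frac{1}{11981} = \left(6 + \frac{1}{18}\right) 41 \cdot 0 \cdot \frac{1}{11981} = \frac{109}{18} \cdot 41 \cdot 0 \cdot \frac{1}{11981} = \frac{4469}{18} \cdot 0 \cdot \frac{1}{11981} = 0 \cdot \frac{1}{11981} = 0$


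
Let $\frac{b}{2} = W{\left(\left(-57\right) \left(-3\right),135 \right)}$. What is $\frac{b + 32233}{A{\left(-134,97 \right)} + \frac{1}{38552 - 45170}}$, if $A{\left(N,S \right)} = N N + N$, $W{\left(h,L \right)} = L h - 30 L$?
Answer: $\frac{465265254}{117945995} \approx 3.9447$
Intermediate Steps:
$W{\left(h,L \right)} = - 30 L + L h$
$A{\left(N,S \right)} = N + N^{2}$ ($A{\left(N,S \right)} = N^{2} + N = N + N^{2}$)
$b = 38070$ ($b = 2 \cdot 135 \left(-30 - -171\right) = 2 \cdot 135 \left(-30 + 171\right) = 2 \cdot 135 \cdot 141 = 2 \cdot 19035 = 38070$)
$\frac{b + 32233}{A{\left(-134,97 \right)} + \frac{1}{38552 - 45170}} = \frac{38070 + 32233}{- 134 \left(1 - 134\right) + \frac{1}{38552 - 45170}} = \frac{70303}{\left(-134\right) \left(-133\right) + \frac{1}{-6618}} = \frac{70303}{17822 - \frac{1}{6618}} = \frac{70303}{\frac{117945995}{6618}} = 70303 \cdot \frac{6618}{117945995} = \frac{465265254}{117945995}$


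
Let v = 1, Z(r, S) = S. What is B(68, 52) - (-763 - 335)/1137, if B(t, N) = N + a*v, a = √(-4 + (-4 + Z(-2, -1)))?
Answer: 20074/379 + 3*I ≈ 52.966 + 3.0*I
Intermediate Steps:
a = 3*I (a = √(-4 + (-4 - 1)) = √(-4 - 5) = √(-9) = 3*I ≈ 3.0*I)
B(t, N) = N + 3*I (B(t, N) = N + (3*I)*1 = N + 3*I)
B(68, 52) - (-763 - 335)/1137 = (52 + 3*I) - (-763 - 335)/1137 = (52 + 3*I) - (-1098)/1137 = (52 + 3*I) - 1*(-366/379) = (52 + 3*I) + 366/379 = 20074/379 + 3*I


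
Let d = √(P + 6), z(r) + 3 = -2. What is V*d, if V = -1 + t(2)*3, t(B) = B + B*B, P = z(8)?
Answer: 17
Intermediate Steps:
z(r) = -5 (z(r) = -3 - 2 = -5)
P = -5
t(B) = B + B²
V = 17 (V = -1 + (2*(1 + 2))*3 = -1 + (2*3)*3 = -1 + 6*3 = -1 + 18 = 17)
d = 1 (d = √(-5 + 6) = √1 = 1)
V*d = 17*1 = 17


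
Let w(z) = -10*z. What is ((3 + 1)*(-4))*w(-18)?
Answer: -2880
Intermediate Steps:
((3 + 1)*(-4))*w(-18) = ((3 + 1)*(-4))*(-10*(-18)) = (4*(-4))*180 = -16*180 = -2880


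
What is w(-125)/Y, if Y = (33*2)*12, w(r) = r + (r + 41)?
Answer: -19/72 ≈ -0.26389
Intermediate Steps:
w(r) = 41 + 2*r (w(r) = r + (41 + r) = 41 + 2*r)
Y = 792 (Y = 66*12 = 792)
w(-125)/Y = (41 + 2*(-125))/792 = (41 - 250)*(1/792) = -209*1/792 = -19/72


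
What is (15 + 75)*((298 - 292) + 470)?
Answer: 42840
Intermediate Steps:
(15 + 75)*((298 - 292) + 470) = 90*(6 + 470) = 90*476 = 42840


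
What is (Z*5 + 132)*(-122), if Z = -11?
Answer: -9394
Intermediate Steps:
(Z*5 + 132)*(-122) = (-11*5 + 132)*(-122) = (-55 + 132)*(-122) = 77*(-122) = -9394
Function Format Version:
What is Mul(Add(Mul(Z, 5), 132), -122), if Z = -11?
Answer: -9394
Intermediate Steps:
Mul(Add(Mul(Z, 5), 132), -122) = Mul(Add(Mul(-11, 5), 132), -122) = Mul(Add(-55, 132), -122) = Mul(77, -122) = -9394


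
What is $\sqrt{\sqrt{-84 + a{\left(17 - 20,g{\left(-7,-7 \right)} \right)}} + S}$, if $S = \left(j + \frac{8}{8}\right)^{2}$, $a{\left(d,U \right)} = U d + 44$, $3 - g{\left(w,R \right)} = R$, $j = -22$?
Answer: $\sqrt{441 + i \sqrt{70}} \approx 21.001 + 0.1992 i$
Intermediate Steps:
$g{\left(w,R \right)} = 3 - R$
$a{\left(d,U \right)} = 44 + U d$
$S = 441$ ($S = \left(-22 + \frac{8}{8}\right)^{2} = \left(-22 + 8 \cdot \frac{1}{8}\right)^{2} = \left(-22 + 1\right)^{2} = \left(-21\right)^{2} = 441$)
$\sqrt{\sqrt{-84 + a{\left(17 - 20,g{\left(-7,-7 \right)} \right)}} + S} = \sqrt{\sqrt{-84 + \left(44 + \left(3 - -7\right) \left(17 - 20\right)\right)} + 441} = \sqrt{\sqrt{-84 + \left(44 + \left(3 + 7\right) \left(17 - 20\right)\right)} + 441} = \sqrt{\sqrt{-84 + \left(44 + 10 \left(-3\right)\right)} + 441} = \sqrt{\sqrt{-84 + \left(44 - 30\right)} + 441} = \sqrt{\sqrt{-84 + 14} + 441} = \sqrt{\sqrt{-70} + 441} = \sqrt{i \sqrt{70} + 441} = \sqrt{441 + i \sqrt{70}}$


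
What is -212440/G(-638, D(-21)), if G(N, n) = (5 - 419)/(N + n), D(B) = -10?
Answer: -7647840/23 ≈ -3.3252e+5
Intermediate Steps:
G(N, n) = -414/(N + n)
-212440/G(-638, D(-21)) = -212440/((-414/(-638 - 10))) = -212440/((-414/(-648))) = -212440/((-414*(-1/648))) = -212440/23/36 = -212440*36/23 = -7647840/23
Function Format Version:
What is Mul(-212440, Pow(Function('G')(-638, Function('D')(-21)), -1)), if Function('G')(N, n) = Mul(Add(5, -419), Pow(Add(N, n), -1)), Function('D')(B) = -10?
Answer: Rational(-7647840, 23) ≈ -3.3252e+5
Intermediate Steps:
Function('G')(N, n) = Mul(-414, Pow(Add(N, n), -1))
Mul(-212440, Pow(Function('G')(-638, Function('D')(-21)), -1)) = Mul(-212440, Pow(Mul(-414, Pow(Add(-638, -10), -1)), -1)) = Mul(-212440, Pow(Mul(-414, Pow(-648, -1)), -1)) = Mul(-212440, Pow(Mul(-414, Rational(-1, 648)), -1)) = Mul(-212440, Pow(Rational(23, 36), -1)) = Mul(-212440, Rational(36, 23)) = Rational(-7647840, 23)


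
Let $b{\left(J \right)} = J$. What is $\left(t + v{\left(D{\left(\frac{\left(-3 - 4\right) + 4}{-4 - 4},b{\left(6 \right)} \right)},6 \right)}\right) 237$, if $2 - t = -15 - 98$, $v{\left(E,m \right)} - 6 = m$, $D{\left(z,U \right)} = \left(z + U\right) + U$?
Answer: $30099$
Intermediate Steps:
$D{\left(z,U \right)} = z + 2 U$ ($D{\left(z,U \right)} = \left(U + z\right) + U = z + 2 U$)
$v{\left(E,m \right)} = 6 + m$
$t = 115$ ($t = 2 - \left(-15 - 98\right) = 2 - -113 = 2 + 113 = 115$)
$\left(t + v{\left(D{\left(\frac{\left(-3 - 4\right) + 4}{-4 - 4},b{\left(6 \right)} \right)},6 \right)}\right) 237 = \left(115 + \left(6 + 6\right)\right) 237 = \left(115 + 12\right) 237 = 127 \cdot 237 = 30099$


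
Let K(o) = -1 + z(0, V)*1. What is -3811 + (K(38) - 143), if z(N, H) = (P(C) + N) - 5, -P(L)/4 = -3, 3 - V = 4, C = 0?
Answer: -3948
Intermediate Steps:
V = -1 (V = 3 - 1*4 = 3 - 4 = -1)
P(L) = 12 (P(L) = -4*(-3) = 12)
z(N, H) = 7 + N (z(N, H) = (12 + N) - 5 = 7 + N)
K(o) = 6 (K(o) = -1 + (7 + 0)*1 = -1 + 7*1 = -1 + 7 = 6)
-3811 + (K(38) - 143) = -3811 + (6 - 143) = -3811 - 137 = -3948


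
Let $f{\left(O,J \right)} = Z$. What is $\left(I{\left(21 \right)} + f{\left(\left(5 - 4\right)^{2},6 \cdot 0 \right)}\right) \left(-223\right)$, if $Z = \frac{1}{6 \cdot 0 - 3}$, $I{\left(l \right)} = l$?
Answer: $- \frac{13826}{3} \approx -4608.7$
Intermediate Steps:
$Z = - \frac{1}{3}$ ($Z = \frac{1}{0 - 3} = \frac{1}{-3} = - \frac{1}{3} \approx -0.33333$)
$f{\left(O,J \right)} = - \frac{1}{3}$
$\left(I{\left(21 \right)} + f{\left(\left(5 - 4\right)^{2},6 \cdot 0 \right)}\right) \left(-223\right) = \left(21 - \frac{1}{3}\right) \left(-223\right) = \frac{62}{3} \left(-223\right) = - \frac{13826}{3}$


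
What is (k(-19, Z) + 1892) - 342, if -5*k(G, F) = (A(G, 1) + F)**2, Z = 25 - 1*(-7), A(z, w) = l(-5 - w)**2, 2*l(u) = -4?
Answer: 6454/5 ≈ 1290.8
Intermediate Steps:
l(u) = -2 (l(u) = (1/2)*(-4) = -2)
A(z, w) = 4 (A(z, w) = (-2)**2 = 4)
Z = 32 (Z = 25 + 7 = 32)
k(G, F) = -(4 + F)**2/5
(k(-19, Z) + 1892) - 342 = (-(4 + 32)**2/5 + 1892) - 342 = (-1/5*36**2 + 1892) - 342 = (-1/5*1296 + 1892) - 342 = (-1296/5 + 1892) - 342 = 8164/5 - 342 = 6454/5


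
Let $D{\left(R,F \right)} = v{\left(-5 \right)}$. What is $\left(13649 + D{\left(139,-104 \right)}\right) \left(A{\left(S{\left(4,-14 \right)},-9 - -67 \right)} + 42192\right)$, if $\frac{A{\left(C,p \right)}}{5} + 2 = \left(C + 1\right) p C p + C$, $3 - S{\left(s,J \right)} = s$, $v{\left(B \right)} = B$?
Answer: $575462988$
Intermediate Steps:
$S{\left(s,J \right)} = 3 - s$
$A{\left(C,p \right)} = -10 + 5 C + 5 C p^{2} \left(1 + C\right)$ ($A{\left(C,p \right)} = -10 + 5 \left(\left(C + 1\right) p C p + C\right) = -10 + 5 \left(\left(1 + C\right) p C p + C\right) = -10 + 5 \left(p \left(1 + C\right) C p + C\right) = -10 + 5 \left(C p \left(1 + C\right) p + C\right) = -10 + 5 \left(C p^{2} \left(1 + C\right) + C\right) = -10 + 5 \left(C + C p^{2} \left(1 + C\right)\right) = -10 + \left(5 C + 5 C p^{2} \left(1 + C\right)\right) = -10 + 5 C + 5 C p^{2} \left(1 + C\right)$)
$D{\left(R,F \right)} = -5$
$\left(13649 + D{\left(139,-104 \right)}\right) \left(A{\left(S{\left(4,-14 \right)},-9 - -67 \right)} + 42192\right) = \left(13649 - 5\right) \left(\left(-10 + 5 \left(3 - 4\right) + 5 \left(3 - 4\right) \left(-9 - -67\right)^{2} + 5 \left(3 - 4\right)^{2} \left(-9 - -67\right)^{2}\right) + 42192\right) = 13644 \left(\left(-10 + 5 \left(3 - 4\right) + 5 \left(3 - 4\right) \left(-9 + 67\right)^{2} + 5 \left(3 - 4\right)^{2} \left(-9 + 67\right)^{2}\right) + 42192\right) = 13644 \left(\left(-10 + 5 \left(-1\right) + 5 \left(-1\right) 58^{2} + 5 \left(-1\right)^{2} \cdot 58^{2}\right) + 42192\right) = 13644 \left(\left(-10 - 5 + 5 \left(-1\right) 3364 + 5 \cdot 1 \cdot 3364\right) + 42192\right) = 13644 \left(\left(-10 - 5 - 16820 + 16820\right) + 42192\right) = 13644 \left(-15 + 42192\right) = 13644 \cdot 42177 = 575462988$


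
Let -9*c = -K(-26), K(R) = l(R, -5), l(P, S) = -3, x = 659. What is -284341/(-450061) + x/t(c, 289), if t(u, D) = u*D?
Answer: -807596048/130067629 ≈ -6.2090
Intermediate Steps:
K(R) = -3
c = -⅓ (c = -(-1)*(-3)/9 = -⅑*3 = -⅓ ≈ -0.33333)
t(u, D) = D*u
-284341/(-450061) + x/t(c, 289) = -284341/(-450061) + 659/((289*(-⅓))) = -284341*(-1/450061) + 659/(-289/3) = 284341/450061 + 659*(-3/289) = 284341/450061 - 1977/289 = -807596048/130067629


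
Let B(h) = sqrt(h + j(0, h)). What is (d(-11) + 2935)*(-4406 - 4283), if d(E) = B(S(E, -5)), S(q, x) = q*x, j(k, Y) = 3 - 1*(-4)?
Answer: -25502215 - 8689*sqrt(62) ≈ -2.5571e+7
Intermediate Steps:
j(k, Y) = 7 (j(k, Y) = 3 + 4 = 7)
B(h) = sqrt(7 + h) (B(h) = sqrt(h + 7) = sqrt(7 + h))
d(E) = sqrt(7 - 5*E) (d(E) = sqrt(7 + E*(-5)) = sqrt(7 - 5*E))
(d(-11) + 2935)*(-4406 - 4283) = (sqrt(7 - 5*(-11)) + 2935)*(-4406 - 4283) = (sqrt(7 + 55) + 2935)*(-8689) = (sqrt(62) + 2935)*(-8689) = (2935 + sqrt(62))*(-8689) = -25502215 - 8689*sqrt(62)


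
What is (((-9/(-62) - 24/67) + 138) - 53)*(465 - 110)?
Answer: 125032775/4154 ≈ 30099.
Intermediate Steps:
(((-9/(-62) - 24/67) + 138) - 53)*(465 - 110) = (((-9*(-1/62) - 24*1/67) + 138) - 53)*355 = (((9/62 - 24/67) + 138) - 53)*355 = ((-885/4154 + 138) - 53)*355 = (572367/4154 - 53)*355 = (352205/4154)*355 = 125032775/4154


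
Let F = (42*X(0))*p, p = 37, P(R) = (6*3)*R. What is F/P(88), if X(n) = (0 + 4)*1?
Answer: 259/66 ≈ 3.9242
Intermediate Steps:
P(R) = 18*R
X(n) = 4 (X(n) = 4*1 = 4)
F = 6216 (F = (42*4)*37 = 168*37 = 6216)
F/P(88) = 6216/((18*88)) = 6216/1584 = 6216*(1/1584) = 259/66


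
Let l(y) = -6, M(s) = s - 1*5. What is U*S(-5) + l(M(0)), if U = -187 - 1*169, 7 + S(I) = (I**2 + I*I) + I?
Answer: -13534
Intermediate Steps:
M(s) = -5 + s (M(s) = s - 5 = -5 + s)
S(I) = -7 + I + 2*I**2 (S(I) = -7 + ((I**2 + I*I) + I) = -7 + ((I**2 + I**2) + I) = -7 + (2*I**2 + I) = -7 + (I + 2*I**2) = -7 + I + 2*I**2)
U = -356 (U = -187 - 169 = -356)
U*S(-5) + l(M(0)) = -356*(-7 - 5 + 2*(-5)**2) - 6 = -356*(-7 - 5 + 2*25) - 6 = -356*(-7 - 5 + 50) - 6 = -356*38 - 6 = -13528 - 6 = -13534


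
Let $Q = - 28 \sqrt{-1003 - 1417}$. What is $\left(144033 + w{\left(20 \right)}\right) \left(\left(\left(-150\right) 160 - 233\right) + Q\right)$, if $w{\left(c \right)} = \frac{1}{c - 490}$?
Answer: $- \frac{1640465269597}{470} - \frac{20850216772 i \sqrt{5}}{235} \approx -3.4904 \cdot 10^{9} - 1.9839 \cdot 10^{8} i$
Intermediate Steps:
$w{\left(c \right)} = \frac{1}{-490 + c}$
$Q = - 616 i \sqrt{5}$ ($Q = - 28 \sqrt{-2420} = - 28 \cdot 22 i \sqrt{5} = - 616 i \sqrt{5} \approx - 1377.4 i$)
$\left(144033 + w{\left(20 \right)}\right) \left(\left(\left(-150\right) 160 - 233\right) + Q\right) = \left(144033 + \frac{1}{-490 + 20}\right) \left(\left(\left(-150\right) 160 - 233\right) - 616 i \sqrt{5}\right) = \left(144033 + \frac{1}{-470}\right) \left(\left(-24000 - 233\right) - 616 i \sqrt{5}\right) = \left(144033 - \frac{1}{470}\right) \left(-24233 - 616 i \sqrt{5}\right) = \frac{67695509 \left(-24233 - 616 i \sqrt{5}\right)}{470} = - \frac{1640465269597}{470} - \frac{20850216772 i \sqrt{5}}{235}$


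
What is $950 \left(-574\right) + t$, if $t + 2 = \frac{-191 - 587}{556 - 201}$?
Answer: $- \frac{193582988}{355} \approx -5.453 \cdot 10^{5}$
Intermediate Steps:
$t = - \frac{1488}{355}$ ($t = -2 + \frac{-191 - 587}{556 - 201} = -2 - \frac{778}{355} = - \frac{1488}{355} \approx -4.1916$)
$950 \left(-574\right) + t = 950 \left(-574\right) - \frac{1488}{355} = -545300 - \frac{1488}{355} = - \frac{193582988}{355}$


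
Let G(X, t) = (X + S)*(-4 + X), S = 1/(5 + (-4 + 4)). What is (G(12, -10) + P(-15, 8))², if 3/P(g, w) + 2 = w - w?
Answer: 923521/100 ≈ 9235.2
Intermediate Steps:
P(g, w) = -3/2 (P(g, w) = 3/(-2 + (w - w)) = 3/(-2 + 0) = 3/(-2) = 3*(-½) = -3/2)
S = ⅕ (S = 1/(5 + 0) = 1/5 = ⅕ ≈ 0.20000)
G(X, t) = (-4 + X)*(⅕ + X) (G(X, t) = (X + ⅕)*(-4 + X) = (⅕ + X)*(-4 + X) = (-4 + X)*(⅕ + X))
(G(12, -10) + P(-15, 8))² = ((-⅘ + 12² - 19/5*12) - 3/2)² = ((-⅘ + 144 - 228/5) - 3/2)² = (488/5 - 3/2)² = (961/10)² = 923521/100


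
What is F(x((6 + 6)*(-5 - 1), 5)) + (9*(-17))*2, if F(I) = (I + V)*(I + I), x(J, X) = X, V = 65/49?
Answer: -11894/49 ≈ -242.73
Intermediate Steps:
V = 65/49 (V = 65*(1/49) = 65/49 ≈ 1.3265)
F(I) = 2*I*(65/49 + I) (F(I) = (I + 65/49)*(I + I) = (65/49 + I)*(2*I) = 2*I*(65/49 + I))
F(x((6 + 6)*(-5 - 1), 5)) + (9*(-17))*2 = (2/49)*5*(65 + 49*5) + (9*(-17))*2 = (2/49)*5*(65 + 245) - 153*2 = (2/49)*5*310 - 306 = 3100/49 - 306 = -11894/49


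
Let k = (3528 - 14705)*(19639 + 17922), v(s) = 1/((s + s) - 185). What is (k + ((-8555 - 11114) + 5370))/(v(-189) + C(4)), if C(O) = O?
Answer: -236366314548/2251 ≈ -1.0501e+8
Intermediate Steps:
v(s) = 1/(-185 + 2*s) (v(s) = 1/(2*s - 185) = 1/(-185 + 2*s))
k = -419819297 (k = -11177*37561 = -419819297)
(k + ((-8555 - 11114) + 5370))/(v(-189) + C(4)) = (-419819297 + ((-8555 - 11114) + 5370))/(1/(-185 + 2*(-189)) + 4) = (-419819297 + (-19669 + 5370))/(1/(-185 - 378) + 4) = (-419819297 - 14299)/(1/(-563) + 4) = -419833596/(-1/563 + 4) = -419833596/2251/563 = -419833596*563/2251 = -236366314548/2251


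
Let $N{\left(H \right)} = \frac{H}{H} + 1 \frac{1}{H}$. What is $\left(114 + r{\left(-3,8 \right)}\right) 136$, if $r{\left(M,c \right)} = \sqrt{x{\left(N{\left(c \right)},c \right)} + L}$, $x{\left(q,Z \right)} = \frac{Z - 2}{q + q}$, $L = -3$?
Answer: $15504 + \frac{136 i \sqrt{3}}{3} \approx 15504.0 + 78.52 i$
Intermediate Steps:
$N{\left(H \right)} = 1 + \frac{1}{H}$
$x{\left(q,Z \right)} = \frac{-2 + Z}{2 q}$
$r{\left(M,c \right)} = \sqrt{-3 + \frac{c \left(-2 + c\right)}{2 \left(1 + c\right)}}$ ($r{\left(M,c \right)} = \sqrt{\frac{-2 + c}{2 \frac{1 + c}{c}} - 3} = \sqrt{\frac{\frac{c}{1 + c} \left(-2 + c\right)}{2} - 3} = \sqrt{\frac{c \left(-2 + c\right)}{2 \left(1 + c\right)} - 3} = \sqrt{-3 + \frac{c \left(-2 + c\right)}{2 \left(1 + c\right)}}$)
$\left(114 + r{\left(-3,8 \right)}\right) 136 = \left(114 + \frac{\sqrt{2} \sqrt{\frac{-6 + 8^{2} - 64}{1 + 8}}}{2}\right) 136 = \left(114 + \frac{\sqrt{2} \sqrt{\frac{-6 + 64 - 64}{9}}}{2}\right) 136 = \left(114 + \frac{\sqrt{2} \sqrt{\frac{1}{9} \left(-6\right)}}{2}\right) 136 = \left(114 + \frac{\sqrt{2} \sqrt{- \frac{2}{3}}}{2}\right) 136 = \left(114 + \frac{\sqrt{2} \frac{i \sqrt{6}}{3}}{2}\right) 136 = \left(114 + \frac{i \sqrt{3}}{3}\right) 136 = 15504 + \frac{136 i \sqrt{3}}{3}$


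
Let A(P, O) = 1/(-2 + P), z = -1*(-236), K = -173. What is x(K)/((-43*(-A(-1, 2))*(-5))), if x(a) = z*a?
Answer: -122484/215 ≈ -569.69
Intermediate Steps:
z = 236
x(a) = 236*a
x(K)/((-43*(-A(-1, 2))*(-5))) = (236*(-173))/((-43*(-1/(-2 - 1))*(-5))) = -40828/((-43*(-1/(-3))*(-5))) = -40828/((-43*(-1*(-⅓))*(-5))) = -40828/((-43*(-5)/3)) = -40828/((-43*(-5/3))) = -40828/215/3 = -40828*3/215 = -122484/215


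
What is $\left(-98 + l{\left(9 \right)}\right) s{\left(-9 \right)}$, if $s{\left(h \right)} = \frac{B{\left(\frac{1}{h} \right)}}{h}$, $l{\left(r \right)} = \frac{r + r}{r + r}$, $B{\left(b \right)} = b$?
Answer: $- \frac{97}{81} \approx -1.1975$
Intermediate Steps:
$l{\left(r \right)} = 1$ ($l{\left(r \right)} = \frac{2 r}{2 r} = 2 r \frac{1}{2 r} = 1$)
$s{\left(h \right)} = \frac{1}{h^{2}}$ ($s{\left(h \right)} = \frac{1}{h h} = \frac{1}{h^{2}}$)
$\left(-98 + l{\left(9 \right)}\right) s{\left(-9 \right)} = \frac{-98 + 1}{81} = \left(-97\right) \frac{1}{81} = - \frac{97}{81}$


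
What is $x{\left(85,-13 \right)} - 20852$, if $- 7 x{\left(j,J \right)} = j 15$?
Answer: $- \frac{147239}{7} \approx -21034.0$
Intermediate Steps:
$x{\left(j,J \right)} = - \frac{15 j}{7}$ ($x{\left(j,J \right)} = - \frac{j 15}{7} = - \frac{15 j}{7}$)
$x{\left(85,-13 \right)} - 20852 = \left(- \frac{15}{7}\right) 85 - 20852 = - \frac{1275}{7} - 20852 = - \frac{147239}{7}$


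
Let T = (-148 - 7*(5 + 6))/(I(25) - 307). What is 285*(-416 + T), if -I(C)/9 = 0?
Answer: -36333795/307 ≈ -1.1835e+5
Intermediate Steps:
I(C) = 0 (I(C) = -9*0 = 0)
T = 225/307 (T = (-148 - 7*(5 + 6))/(0 - 307) = (-148 - 7*11)/(-307) = (-148 - 77)*(-1/307) = -225*(-1/307) = 225/307 ≈ 0.73290)
285*(-416 + T) = 285*(-416 + 225/307) = 285*(-127487/307) = -36333795/307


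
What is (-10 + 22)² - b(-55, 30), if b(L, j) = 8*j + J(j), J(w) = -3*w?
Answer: -6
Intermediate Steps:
b(L, j) = 5*j (b(L, j) = 8*j - 3*j = 5*j)
(-10 + 22)² - b(-55, 30) = (-10 + 22)² - 5*30 = 12² - 1*150 = 144 - 150 = -6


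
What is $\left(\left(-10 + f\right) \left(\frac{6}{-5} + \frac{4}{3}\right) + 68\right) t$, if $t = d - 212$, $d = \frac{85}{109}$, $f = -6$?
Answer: $- \frac{22746724}{1635} \approx -13912.0$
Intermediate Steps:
$d = \frac{85}{109}$ ($d = 85 \cdot \frac{1}{109} = \frac{85}{109} \approx 0.77982$)
$t = - \frac{23023}{109}$ ($t = \frac{85}{109} - 212 = - \frac{23023}{109} \approx -211.22$)
$\left(\left(-10 + f\right) \left(\frac{6}{-5} + \frac{4}{3}\right) + 68\right) t = \left(\left(-10 - 6\right) \left(\frac{6}{-5} + \frac{4}{3}\right) + 68\right) \left(- \frac{23023}{109}\right) = \left(- 16 \left(6 \left(- \frac{1}{5}\right) + 4 \cdot \frac{1}{3}\right) + 68\right) \left(- \frac{23023}{109}\right) = \left(- 16 \left(- \frac{6}{5} + \frac{4}{3}\right) + 68\right) \left(- \frac{23023}{109}\right) = \left(\left(-16\right) \frac{2}{15} + 68\right) \left(- \frac{23023}{109}\right) = \left(- \frac{32}{15} + 68\right) \left(- \frac{23023}{109}\right) = \frac{988}{15} \left(- \frac{23023}{109}\right) = - \frac{22746724}{1635}$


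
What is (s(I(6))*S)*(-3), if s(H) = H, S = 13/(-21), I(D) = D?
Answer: 78/7 ≈ 11.143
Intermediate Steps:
S = -13/21 (S = 13*(-1/21) = -13/21 ≈ -0.61905)
(s(I(6))*S)*(-3) = (6*(-13/21))*(-3) = -26/7*(-3) = 78/7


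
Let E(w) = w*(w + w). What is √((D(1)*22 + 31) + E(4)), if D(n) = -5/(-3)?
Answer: √897/3 ≈ 9.9833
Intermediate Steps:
E(w) = 2*w² (E(w) = w*(2*w) = 2*w²)
D(n) = 5/3 (D(n) = -5*(-⅓) = 5/3)
√((D(1)*22 + 31) + E(4)) = √(((5/3)*22 + 31) + 2*4²) = √((110/3 + 31) + 2*16) = √(203/3 + 32) = √(299/3) = √897/3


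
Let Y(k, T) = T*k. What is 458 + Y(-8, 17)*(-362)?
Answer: 49690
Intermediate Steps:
458 + Y(-8, 17)*(-362) = 458 + (17*(-8))*(-362) = 458 - 136*(-362) = 458 + 49232 = 49690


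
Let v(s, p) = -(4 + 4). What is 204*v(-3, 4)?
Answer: -1632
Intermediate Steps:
v(s, p) = -8 (v(s, p) = -1*8 = -8)
204*v(-3, 4) = 204*(-8) = -1632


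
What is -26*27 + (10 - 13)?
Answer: -705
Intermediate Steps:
-26*27 + (10 - 13) = -702 - 3 = -705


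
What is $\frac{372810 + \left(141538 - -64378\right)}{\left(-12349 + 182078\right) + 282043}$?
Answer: $\frac{289363}{225886} \approx 1.281$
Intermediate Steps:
$\frac{372810 + \left(141538 - -64378\right)}{\left(-12349 + 182078\right) + 282043} = \frac{372810 + \left(141538 + 64378\right)}{169729 + 282043} = \frac{372810 + 205916}{451772} = 578726 \cdot \frac{1}{451772} = \frac{289363}{225886}$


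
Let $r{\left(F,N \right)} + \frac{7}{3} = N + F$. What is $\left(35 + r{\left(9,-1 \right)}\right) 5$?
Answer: $\frac{610}{3} \approx 203.33$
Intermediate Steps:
$r{\left(F,N \right)} = - \frac{7}{3} + F + N$ ($r{\left(F,N \right)} = - \frac{7}{3} + \left(N + F\right) = - \frac{7}{3} + \left(F + N\right) = - \frac{7}{3} + F + N$)
$\left(35 + r{\left(9,-1 \right)}\right) 5 = \left(35 - - \frac{17}{3}\right) 5 = \left(35 + \frac{17}{3}\right) 5 = \frac{122}{3} \cdot 5 = \frac{610}{3}$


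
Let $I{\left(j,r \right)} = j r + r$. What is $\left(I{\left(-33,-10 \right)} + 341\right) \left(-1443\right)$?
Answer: $-953823$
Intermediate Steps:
$I{\left(j,r \right)} = r + j r$
$\left(I{\left(-33,-10 \right)} + 341\right) \left(-1443\right) = \left(- 10 \left(1 - 33\right) + 341\right) \left(-1443\right) = \left(\left(-10\right) \left(-32\right) + 341\right) \left(-1443\right) = \left(320 + 341\right) \left(-1443\right) = 661 \left(-1443\right) = -953823$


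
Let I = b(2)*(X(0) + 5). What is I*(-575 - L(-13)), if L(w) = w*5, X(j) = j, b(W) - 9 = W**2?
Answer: -33150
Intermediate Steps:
b(W) = 9 + W**2
I = 65 (I = (9 + 2**2)*(0 + 5) = (9 + 4)*5 = 13*5 = 65)
L(w) = 5*w
I*(-575 - L(-13)) = 65*(-575 - 5*(-13)) = 65*(-575 - 1*(-65)) = 65*(-575 + 65) = 65*(-510) = -33150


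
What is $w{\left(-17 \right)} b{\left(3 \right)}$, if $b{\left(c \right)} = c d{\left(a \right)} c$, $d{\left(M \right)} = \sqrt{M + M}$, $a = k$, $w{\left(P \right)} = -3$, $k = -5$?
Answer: $- 27 i \sqrt{10} \approx - 85.381 i$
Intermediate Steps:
$a = -5$
$d{\left(M \right)} = \sqrt{2} \sqrt{M}$ ($d{\left(M \right)} = \sqrt{2 M} = \sqrt{2} \sqrt{M}$)
$b{\left(c \right)} = i \sqrt{10} c^{2}$ ($b{\left(c \right)} = c \sqrt{2} \sqrt{-5} c = c \sqrt{2} i \sqrt{5} c = c i \sqrt{10} c = i c \sqrt{10} c = i \sqrt{10} c^{2}$)
$w{\left(-17 \right)} b{\left(3 \right)} = - 3 i \sqrt{10} \cdot 3^{2} = - 3 i \sqrt{10} \cdot 9 = - 3 \cdot 9 i \sqrt{10} = - 27 i \sqrt{10}$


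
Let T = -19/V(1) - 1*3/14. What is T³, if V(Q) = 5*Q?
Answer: -22188041/343000 ≈ -64.688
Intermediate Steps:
T = -281/70 (T = -19/(5*1) - 1*3/14 = -19/5 - 3*1/14 = -19*⅕ - 3/14 = -19/5 - 3/14 = -281/70 ≈ -4.0143)
T³ = (-281/70)³ = -22188041/343000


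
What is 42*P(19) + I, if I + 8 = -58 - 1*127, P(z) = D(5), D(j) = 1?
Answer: -151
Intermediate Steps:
P(z) = 1
I = -193 (I = -8 + (-58 - 1*127) = -8 + (-58 - 127) = -8 - 185 = -193)
42*P(19) + I = 42*1 - 193 = 42 - 193 = -151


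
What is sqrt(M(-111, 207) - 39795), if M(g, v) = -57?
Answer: 18*I*sqrt(123) ≈ 199.63*I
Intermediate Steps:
sqrt(M(-111, 207) - 39795) = sqrt(-57 - 39795) = sqrt(-39852) = 18*I*sqrt(123)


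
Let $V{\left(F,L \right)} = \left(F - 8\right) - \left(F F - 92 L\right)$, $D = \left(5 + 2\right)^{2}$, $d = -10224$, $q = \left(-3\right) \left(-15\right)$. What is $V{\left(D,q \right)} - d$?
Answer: $12004$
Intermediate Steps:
$q = 45$
$D = 49$ ($D = 7^{2} = 49$)
$V{\left(F,L \right)} = -8 + F - F^{2} + 92 L$ ($V{\left(F,L \right)} = \left(-8 + F\right) - \left(F^{2} - 92 L\right) = -8 + F - F^{2} + 92 L$)
$V{\left(D,q \right)} - d = \left(-8 + 49 - 49^{2} + 92 \cdot 45\right) - -10224 = \left(-8 + 49 - 2401 + 4140\right) + 10224 = 1780 + 10224 = 12004$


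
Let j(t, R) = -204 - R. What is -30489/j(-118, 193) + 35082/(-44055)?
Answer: 147696149/1943315 ≈ 76.002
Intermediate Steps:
-30489/j(-118, 193) + 35082/(-44055) = -30489/(-204 - 1*193) + 35082/(-44055) = -30489/(-204 - 193) + 35082*(-1/44055) = -30489/(-397) - 3898/4895 = -30489*(-1/397) - 3898/4895 = 30489/397 - 3898/4895 = 147696149/1943315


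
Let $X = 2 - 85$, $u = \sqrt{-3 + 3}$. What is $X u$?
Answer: $0$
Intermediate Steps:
$u = 0$ ($u = \sqrt{0} = 0$)
$X = -83$ ($X = 2 - 85 = -83$)
$X u = \left(-83\right) 0 = 0$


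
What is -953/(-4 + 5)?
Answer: -953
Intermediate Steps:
-953/(-4 + 5) = -953/1 = 1*(-953) = -953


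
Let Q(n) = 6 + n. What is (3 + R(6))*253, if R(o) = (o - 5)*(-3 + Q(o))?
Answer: 3036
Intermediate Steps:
R(o) = (-5 + o)*(3 + o) (R(o) = (o - 5)*(-3 + (6 + o)) = (-5 + o)*(3 + o))
(3 + R(6))*253 = (3 + (-15 + 6² - 2*6))*253 = (3 + (-15 + 36 - 12))*253 = (3 + 9)*253 = 12*253 = 3036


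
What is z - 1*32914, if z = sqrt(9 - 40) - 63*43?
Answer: -35623 + I*sqrt(31) ≈ -35623.0 + 5.5678*I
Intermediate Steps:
z = -2709 + I*sqrt(31) (z = sqrt(-31) - 2709 = I*sqrt(31) - 2709 = -2709 + I*sqrt(31) ≈ -2709.0 + 5.5678*I)
z - 1*32914 = (-2709 + I*sqrt(31)) - 1*32914 = (-2709 + I*sqrt(31)) - 32914 = -35623 + I*sqrt(31)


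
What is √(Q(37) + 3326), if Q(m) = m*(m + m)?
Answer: 4*√379 ≈ 77.872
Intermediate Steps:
Q(m) = 2*m² (Q(m) = m*(2*m) = 2*m²)
√(Q(37) + 3326) = √(2*37² + 3326) = √(2*1369 + 3326) = √(2738 + 3326) = √6064 = 4*√379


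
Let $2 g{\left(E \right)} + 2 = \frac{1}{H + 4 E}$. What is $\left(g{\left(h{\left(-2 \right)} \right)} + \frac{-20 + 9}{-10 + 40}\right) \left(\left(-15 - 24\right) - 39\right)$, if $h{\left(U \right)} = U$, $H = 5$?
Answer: $\frac{598}{5} \approx 119.6$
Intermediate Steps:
$g{\left(E \right)} = -1 + \frac{1}{2 \left(5 + 4 E\right)}$
$\left(g{\left(h{\left(-2 \right)} \right)} + \frac{-20 + 9}{-10 + 40}\right) \left(\left(-15 - 24\right) - 39\right) = \left(\frac{-9 - -16}{2 \left(5 + 4 \left(-2\right)\right)} + \frac{-20 + 9}{-10 + 40}\right) \left(\left(-15 - 24\right) - 39\right) = \left(\frac{-9 + 16}{2 \left(5 - 8\right)} - \frac{11}{30}\right) \left(-39 - 39\right) = \left(\frac{1}{2} \frac{1}{-3} \cdot 7 - \frac{11}{30}\right) \left(-78\right) = \left(\frac{1}{2} \left(- \frac{1}{3}\right) 7 - \frac{11}{30}\right) \left(-78\right) = \left(- \frac{7}{6} - \frac{11}{30}\right) \left(-78\right) = \left(- \frac{23}{15}\right) \left(-78\right) = \frac{598}{5}$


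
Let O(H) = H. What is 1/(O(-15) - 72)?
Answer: -1/87 ≈ -0.011494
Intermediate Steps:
1/(O(-15) - 72) = 1/(-15 - 72) = 1/(-87) = -1/87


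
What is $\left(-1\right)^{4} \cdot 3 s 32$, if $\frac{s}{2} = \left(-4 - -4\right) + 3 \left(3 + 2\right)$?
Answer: $2880$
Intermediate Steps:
$s = 30$ ($s = 2 \left(\left(-4 - -4\right) + 3 \left(3 + 2\right)\right) = 2 \left(\left(-4 + 4\right) + 3 \cdot 5\right) = 2 \left(0 + 15\right) = 2 \cdot 15 = 30$)
$\left(-1\right)^{4} \cdot 3 s 32 = \left(-1\right)^{4} \cdot 3 \cdot 30 \cdot 32 = 1 \cdot 90 \cdot 32 = 90 \cdot 32 = 2880$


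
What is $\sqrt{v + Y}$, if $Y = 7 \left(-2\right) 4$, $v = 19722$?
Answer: $\sqrt{19666} \approx 140.24$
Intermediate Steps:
$Y = -56$ ($Y = \left(-14\right) 4 = -56$)
$\sqrt{v + Y} = \sqrt{19722 - 56} = \sqrt{19666}$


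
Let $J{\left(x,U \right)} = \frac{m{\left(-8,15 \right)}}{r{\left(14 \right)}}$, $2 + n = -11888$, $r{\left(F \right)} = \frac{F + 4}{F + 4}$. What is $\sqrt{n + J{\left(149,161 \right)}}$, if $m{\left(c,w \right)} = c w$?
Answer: $i \sqrt{12010} \approx 109.59 i$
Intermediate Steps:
$r{\left(F \right)} = 1$ ($r{\left(F \right)} = \frac{4 + F}{4 + F} = 1$)
$n = -11890$ ($n = -2 - 11888 = -11890$)
$J{\left(x,U \right)} = -120$ ($J{\left(x,U \right)} = \frac{\left(-8\right) 15}{1} = \left(-120\right) 1 = -120$)
$\sqrt{n + J{\left(149,161 \right)}} = \sqrt{-11890 - 120} = \sqrt{-12010} = i \sqrt{12010}$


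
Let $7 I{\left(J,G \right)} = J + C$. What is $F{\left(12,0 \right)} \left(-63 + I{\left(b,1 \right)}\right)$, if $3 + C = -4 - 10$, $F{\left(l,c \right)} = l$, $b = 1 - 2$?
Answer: $- \frac{5508}{7} \approx -786.86$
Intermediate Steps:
$b = -1$ ($b = 1 - 2 = -1$)
$C = -17$ ($C = -3 - 14 = -17$)
$I{\left(J,G \right)} = - \frac{17}{7} + \frac{J}{7}$ ($I{\left(J,G \right)} = \frac{J - 17}{7} = \frac{-17 + J}{7} = - \frac{17}{7} + \frac{J}{7}$)
$F{\left(12,0 \right)} \left(-63 + I{\left(b,1 \right)}\right) = 12 \left(-63 + \left(- \frac{17}{7} + \frac{1}{7} \left(-1\right)\right)\right) = 12 \left(-63 - \frac{18}{7}\right) = 12 \left(- \frac{459}{7}\right) = - \frac{5508}{7}$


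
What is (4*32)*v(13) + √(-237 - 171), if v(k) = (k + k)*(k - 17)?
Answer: -13312 + 2*I*√102 ≈ -13312.0 + 20.199*I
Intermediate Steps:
v(k) = 2*k*(-17 + k) (v(k) = (2*k)*(-17 + k) = 2*k*(-17 + k))
(4*32)*v(13) + √(-237 - 171) = (4*32)*(2*13*(-17 + 13)) + √(-237 - 171) = 128*(2*13*(-4)) + √(-408) = 128*(-104) + 2*I*√102 = -13312 + 2*I*√102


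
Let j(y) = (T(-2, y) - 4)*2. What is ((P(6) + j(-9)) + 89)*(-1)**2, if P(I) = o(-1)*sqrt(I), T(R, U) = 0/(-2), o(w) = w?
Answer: 81 - sqrt(6) ≈ 78.551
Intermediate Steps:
T(R, U) = 0 (T(R, U) = 0*(-1/2) = 0)
j(y) = -8 (j(y) = (0 - 4)*2 = -4*2 = -8)
P(I) = -sqrt(I)
((P(6) + j(-9)) + 89)*(-1)**2 = ((-sqrt(6) - 8) + 89)*(-1)**2 = ((-8 - sqrt(6)) + 89)*1 = (81 - sqrt(6))*1 = 81 - sqrt(6)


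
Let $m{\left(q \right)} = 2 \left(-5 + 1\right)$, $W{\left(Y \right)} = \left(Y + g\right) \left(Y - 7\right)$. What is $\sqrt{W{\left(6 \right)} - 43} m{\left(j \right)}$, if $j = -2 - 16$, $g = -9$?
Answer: $- 16 i \sqrt{10} \approx - 50.596 i$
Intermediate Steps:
$j = -18$ ($j = -2 - 16 = -18$)
$W{\left(Y \right)} = \left(-9 + Y\right) \left(-7 + Y\right)$ ($W{\left(Y \right)} = \left(Y - 9\right) \left(Y - 7\right) = \left(-9 + Y\right) \left(-7 + Y\right)$)
$m{\left(q \right)} = -8$ ($m{\left(q \right)} = 2 \left(-4\right) = -8$)
$\sqrt{W{\left(6 \right)} - 43} m{\left(j \right)} = \sqrt{\left(63 + 6^{2} - 96\right) - 43} \left(-8\right) = \sqrt{\left(63 + 36 - 96\right) - 43} \left(-8\right) = \sqrt{3 - 43} \left(-8\right) = \sqrt{-40} \left(-8\right) = 2 i \sqrt{10} \left(-8\right) = - 16 i \sqrt{10}$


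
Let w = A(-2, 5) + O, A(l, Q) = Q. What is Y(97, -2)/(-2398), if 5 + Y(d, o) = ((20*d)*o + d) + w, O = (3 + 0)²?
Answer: 1887/1199 ≈ 1.5738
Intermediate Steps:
O = 9 (O = 3² = 9)
w = 14 (w = 5 + 9 = 14)
Y(d, o) = 9 + d + 20*d*o (Y(d, o) = -5 + (((20*d)*o + d) + 14) = -5 + ((20*d*o + d) + 14) = -5 + ((d + 20*d*o) + 14) = -5 + (14 + d + 20*d*o) = 9 + d + 20*d*o)
Y(97, -2)/(-2398) = (9 + 97 + 20*97*(-2))/(-2398) = (9 + 97 - 3880)*(-1/2398) = -3774*(-1/2398) = 1887/1199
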